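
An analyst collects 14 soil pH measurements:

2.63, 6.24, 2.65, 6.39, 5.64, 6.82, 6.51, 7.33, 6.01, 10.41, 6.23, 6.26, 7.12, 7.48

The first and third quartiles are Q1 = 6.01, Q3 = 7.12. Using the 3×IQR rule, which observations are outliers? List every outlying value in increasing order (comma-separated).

2.63, 2.65

IQR = Q3 − Q1 = 7.12 − 6.01 = 1.11.
Lower fence = Q1 − 3·IQR = 6.01 − 3.33 = 2.68.
Upper fence = Q3 + 3·IQR = 7.12 + 3.33 = 10.45.
2.63 < 2.68 → outlier.
2.65 < 2.68 → outlier.
All remaining values lie within [2.68, 10.45].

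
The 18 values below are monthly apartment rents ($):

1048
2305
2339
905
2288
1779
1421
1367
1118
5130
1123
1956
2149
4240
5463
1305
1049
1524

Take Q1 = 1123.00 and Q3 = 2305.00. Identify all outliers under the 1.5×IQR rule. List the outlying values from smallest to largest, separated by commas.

IQR = Q3 − Q1 = 2305.00 − 1123.00 = 1182.00.
Lower fence = Q1 − 1.5·IQR = 1123.00 − 1773.00 = -650.00.
Upper fence = Q3 + 1.5·IQR = 2305.00 + 1773.00 = 4078.00.
4240 > 4078.00 → outlier.
5130 > 4078.00 → outlier.
5463 > 4078.00 → outlier.
All remaining values lie within [-650.00, 4078.00].

4240, 5130, 5463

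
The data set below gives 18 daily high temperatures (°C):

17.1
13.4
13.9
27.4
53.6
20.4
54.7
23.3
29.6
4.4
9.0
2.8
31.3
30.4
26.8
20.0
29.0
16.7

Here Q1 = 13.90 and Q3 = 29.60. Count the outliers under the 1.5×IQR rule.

2

IQR = 15.70; fences at 13.90 − 23.55 = -9.65 and 29.60 + 23.55 = 53.15.
Outside the cutoffs: 53.6, 54.7.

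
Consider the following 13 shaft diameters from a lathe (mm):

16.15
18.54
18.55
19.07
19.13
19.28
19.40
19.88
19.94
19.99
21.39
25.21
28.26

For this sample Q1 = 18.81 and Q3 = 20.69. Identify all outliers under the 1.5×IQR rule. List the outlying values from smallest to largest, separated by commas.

25.21, 28.26

IQR = Q3 − Q1 = 20.69 − 18.81 = 1.88.
Lower fence = Q1 − 1.5·IQR = 18.81 − 2.82 = 15.99.
Upper fence = Q3 + 1.5·IQR = 20.69 + 2.82 = 23.51.
25.21 > 23.51 → outlier.
28.26 > 23.51 → outlier.
All remaining values lie within [15.99, 23.51].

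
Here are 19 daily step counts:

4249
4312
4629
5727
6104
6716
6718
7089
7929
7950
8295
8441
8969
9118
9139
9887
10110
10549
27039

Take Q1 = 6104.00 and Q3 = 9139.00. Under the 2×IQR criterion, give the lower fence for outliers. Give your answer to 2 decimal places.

34.00

IQR = Q3 − Q1 = 9139.00 − 6104.00 = 3035.00.
Lower fence = Q1 − 2·IQR = 6104.00 − 6070.00 = 34.00.
Upper fence = Q3 + 2·IQR = 9139.00 + 6070.00 = 15209.00.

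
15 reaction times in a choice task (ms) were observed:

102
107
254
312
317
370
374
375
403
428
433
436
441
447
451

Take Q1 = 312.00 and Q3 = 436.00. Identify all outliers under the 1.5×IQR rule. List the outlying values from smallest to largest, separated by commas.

102, 107

IQR = Q3 − Q1 = 436.00 − 312.00 = 124.00.
Lower fence = Q1 − 1.5·IQR = 312.00 − 186.00 = 126.00.
Upper fence = Q3 + 1.5·IQR = 436.00 + 186.00 = 622.00.
102 < 126.00 → outlier.
107 < 126.00 → outlier.
All remaining values lie within [126.00, 622.00].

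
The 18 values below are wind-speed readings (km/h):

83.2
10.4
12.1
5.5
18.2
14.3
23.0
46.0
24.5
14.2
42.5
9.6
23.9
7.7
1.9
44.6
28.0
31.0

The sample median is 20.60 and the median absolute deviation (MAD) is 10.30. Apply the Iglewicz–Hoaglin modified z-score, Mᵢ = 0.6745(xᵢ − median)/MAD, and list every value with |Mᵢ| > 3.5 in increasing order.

83.2

|Mᵢ| > 3.5 ⇔ |xᵢ − 20.60| > 3.5·10.30/0.6745 = 53.45.
So outliers lie outside [-32.85, 74.05].
83.2: M = 4.10 → outlier.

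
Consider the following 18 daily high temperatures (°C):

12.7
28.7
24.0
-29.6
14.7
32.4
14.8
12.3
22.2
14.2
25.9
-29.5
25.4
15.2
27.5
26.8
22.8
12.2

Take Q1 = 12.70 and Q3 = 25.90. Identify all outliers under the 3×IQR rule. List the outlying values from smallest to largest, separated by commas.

IQR = Q3 − Q1 = 25.90 − 12.70 = 13.20.
Lower fence = Q1 − 3·IQR = 12.70 − 39.60 = -26.90.
Upper fence = Q3 + 3·IQR = 25.90 + 39.60 = 65.50.
-29.6 < -26.90 → outlier.
-29.5 < -26.90 → outlier.
All remaining values lie within [-26.90, 65.50].

-29.6, -29.5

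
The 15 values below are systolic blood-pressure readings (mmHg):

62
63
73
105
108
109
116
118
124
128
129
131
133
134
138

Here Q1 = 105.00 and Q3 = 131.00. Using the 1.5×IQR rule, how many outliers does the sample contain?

2

IQR = 26.00; fences at 105.00 − 39.00 = 66.00 and 131.00 + 39.00 = 170.00.
Outside the cutoffs: 62, 63.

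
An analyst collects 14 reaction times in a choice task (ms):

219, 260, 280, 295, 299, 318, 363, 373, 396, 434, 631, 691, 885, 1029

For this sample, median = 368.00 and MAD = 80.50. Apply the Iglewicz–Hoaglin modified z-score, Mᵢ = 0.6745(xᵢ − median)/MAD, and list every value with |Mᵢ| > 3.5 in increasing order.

885, 1029

|Mᵢ| > 3.5 ⇔ |xᵢ − 368.00| > 3.5·80.50/0.6745 = 417.72.
So outliers lie outside [-49.72, 785.72].
885: M = 4.33 → outlier.
1029: M = 5.54 → outlier.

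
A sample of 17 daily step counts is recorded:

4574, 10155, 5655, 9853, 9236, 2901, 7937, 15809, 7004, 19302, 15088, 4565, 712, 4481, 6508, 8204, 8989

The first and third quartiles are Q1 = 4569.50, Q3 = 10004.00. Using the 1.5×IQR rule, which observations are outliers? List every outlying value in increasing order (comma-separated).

19302

IQR = Q3 − Q1 = 10004.00 − 4569.50 = 5434.50.
Lower fence = Q1 − 1.5·IQR = 4569.50 − 8151.75 = -3582.25.
Upper fence = Q3 + 1.5·IQR = 10004.00 + 8151.75 = 18155.75.
19302 > 18155.75 → outlier.
All remaining values lie within [-3582.25, 18155.75].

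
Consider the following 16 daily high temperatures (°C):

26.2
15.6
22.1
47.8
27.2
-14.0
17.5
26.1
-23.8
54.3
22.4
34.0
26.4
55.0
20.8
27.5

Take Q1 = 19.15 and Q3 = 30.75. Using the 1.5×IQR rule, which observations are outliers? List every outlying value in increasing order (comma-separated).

-23.8, -14.0, 54.3, 55.0

IQR = Q3 − Q1 = 30.75 − 19.15 = 11.60.
Lower fence = Q1 − 1.5·IQR = 19.15 − 17.40 = 1.75.
Upper fence = Q3 + 1.5·IQR = 30.75 + 17.40 = 48.15.
-23.8 < 1.75 → outlier.
-14.0 < 1.75 → outlier.
54.3 > 48.15 → outlier.
55.0 > 48.15 → outlier.
All remaining values lie within [1.75, 48.15].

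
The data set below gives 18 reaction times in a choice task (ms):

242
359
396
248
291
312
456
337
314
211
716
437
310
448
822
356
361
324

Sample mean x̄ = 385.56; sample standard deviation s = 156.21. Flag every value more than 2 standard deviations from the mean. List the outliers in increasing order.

Cutoffs at x̄ ± 2s: 385.56 ± 2·156.21 = [73.14, 697.98].
716: z = 2.12, |z| > 2 → outlier.
822: z = 2.79, |z| > 2 → outlier.
Every other value lies within [73.14, 697.98].

716, 822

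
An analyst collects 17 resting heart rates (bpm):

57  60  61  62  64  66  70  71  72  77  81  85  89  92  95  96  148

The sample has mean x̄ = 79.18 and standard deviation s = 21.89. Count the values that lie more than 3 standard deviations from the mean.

Cutoffs: x̄ ± 3s = [13.51, 144.85].
Outside the cutoffs: 148.

1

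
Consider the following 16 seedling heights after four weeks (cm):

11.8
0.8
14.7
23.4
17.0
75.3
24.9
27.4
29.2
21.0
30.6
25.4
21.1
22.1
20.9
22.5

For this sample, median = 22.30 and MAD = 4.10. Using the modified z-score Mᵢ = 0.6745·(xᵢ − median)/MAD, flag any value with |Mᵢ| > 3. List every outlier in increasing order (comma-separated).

0.8, 75.3

|Mᵢ| > 3 ⇔ |xᵢ − 22.30| > 3·4.10/0.6745 = 18.24.
So outliers lie outside [4.06, 40.54].
0.8: M = -3.54 → outlier.
75.3: M = 8.72 → outlier.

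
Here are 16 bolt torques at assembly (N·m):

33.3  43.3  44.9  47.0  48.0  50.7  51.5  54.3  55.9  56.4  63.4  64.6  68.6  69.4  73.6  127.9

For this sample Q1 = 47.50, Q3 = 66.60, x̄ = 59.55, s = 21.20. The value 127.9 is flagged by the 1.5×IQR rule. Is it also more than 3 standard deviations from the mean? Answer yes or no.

z = (127.9 − 59.55) / 21.20 = 3.22.
|z| = 3.22 > 3.

yes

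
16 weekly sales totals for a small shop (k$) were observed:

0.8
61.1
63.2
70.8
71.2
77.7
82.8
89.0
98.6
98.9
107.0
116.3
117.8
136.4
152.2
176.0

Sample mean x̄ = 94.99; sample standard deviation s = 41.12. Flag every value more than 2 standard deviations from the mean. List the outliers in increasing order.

Cutoffs at x̄ ± 2s: 94.99 ± 2·41.12 = [12.75, 177.23].
0.8: z = -2.29, |z| > 2 → outlier.
Every other value lies within [12.75, 177.23].

0.8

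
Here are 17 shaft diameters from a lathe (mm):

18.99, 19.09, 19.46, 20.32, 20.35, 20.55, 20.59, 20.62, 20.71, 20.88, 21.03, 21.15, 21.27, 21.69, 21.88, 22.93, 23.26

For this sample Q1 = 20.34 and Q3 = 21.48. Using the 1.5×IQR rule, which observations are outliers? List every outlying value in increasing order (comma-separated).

IQR = Q3 − Q1 = 21.48 − 20.34 = 1.14.
Lower fence = Q1 − 1.5·IQR = 20.34 − 1.71 = 18.63.
Upper fence = Q3 + 1.5·IQR = 21.48 + 1.71 = 23.19.
23.26 > 23.19 → outlier.
All remaining values lie within [18.63, 23.19].

23.26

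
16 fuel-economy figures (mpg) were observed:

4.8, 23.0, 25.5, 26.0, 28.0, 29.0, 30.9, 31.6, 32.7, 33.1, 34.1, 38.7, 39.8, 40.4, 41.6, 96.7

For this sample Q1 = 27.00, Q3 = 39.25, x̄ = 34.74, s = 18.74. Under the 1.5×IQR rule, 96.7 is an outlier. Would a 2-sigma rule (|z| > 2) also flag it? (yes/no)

z = (96.7 − 34.74) / 18.74 = 3.31.
|z| = 3.31 > 2.

yes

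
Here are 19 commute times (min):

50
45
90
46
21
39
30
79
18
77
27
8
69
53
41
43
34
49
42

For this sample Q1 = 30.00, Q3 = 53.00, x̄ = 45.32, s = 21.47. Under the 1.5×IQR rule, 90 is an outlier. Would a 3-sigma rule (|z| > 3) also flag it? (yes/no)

no

z = (90 − 45.32) / 21.47 = 2.08.
|z| = 2.08 ≤ 3.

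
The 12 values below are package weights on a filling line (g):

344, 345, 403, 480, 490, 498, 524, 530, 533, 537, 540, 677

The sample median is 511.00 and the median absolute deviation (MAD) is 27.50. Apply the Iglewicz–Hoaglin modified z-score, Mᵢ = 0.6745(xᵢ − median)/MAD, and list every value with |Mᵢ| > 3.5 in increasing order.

|Mᵢ| > 3.5 ⇔ |xᵢ − 511.00| > 3.5·27.50/0.6745 = 142.70.
So outliers lie outside [368.30, 653.70].
344: M = -4.10 → outlier.
345: M = -4.07 → outlier.
677: M = 4.07 → outlier.

344, 345, 677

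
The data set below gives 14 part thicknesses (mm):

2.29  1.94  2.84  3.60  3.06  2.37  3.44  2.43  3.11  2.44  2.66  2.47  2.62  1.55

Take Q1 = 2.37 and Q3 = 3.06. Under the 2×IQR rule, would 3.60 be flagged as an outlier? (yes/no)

IQR = Q3 − Q1 = 3.06 − 2.37 = 0.69.
Lower fence = Q1 − 2·IQR = 2.37 − 1.38 = 0.99.
Upper fence = Q3 + 2·IQR = 3.06 + 1.38 = 4.44.
3.60 lies within [0.99, 4.44].

no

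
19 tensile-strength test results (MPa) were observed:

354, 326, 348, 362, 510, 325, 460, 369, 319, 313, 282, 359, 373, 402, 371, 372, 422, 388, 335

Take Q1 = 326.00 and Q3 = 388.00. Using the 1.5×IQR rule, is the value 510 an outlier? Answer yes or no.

yes

IQR = Q3 − Q1 = 388.00 − 326.00 = 62.00.
Lower fence = Q1 − 1.5·IQR = 326.00 − 93.00 = 233.00.
Upper fence = Q3 + 1.5·IQR = 388.00 + 93.00 = 481.00.
510 lies above the upper fence.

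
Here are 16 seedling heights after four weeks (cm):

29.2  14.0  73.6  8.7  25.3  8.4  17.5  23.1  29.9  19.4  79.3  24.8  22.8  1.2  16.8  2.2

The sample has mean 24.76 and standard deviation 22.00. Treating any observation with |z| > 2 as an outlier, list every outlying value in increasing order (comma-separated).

73.6, 79.3

Cutoffs at x̄ ± 2s: 24.76 ± 2·22.00 = [-19.24, 68.76].
73.6: z = 2.22, |z| > 2 → outlier.
79.3: z = 2.48, |z| > 2 → outlier.
Every other value lies within [-19.24, 68.76].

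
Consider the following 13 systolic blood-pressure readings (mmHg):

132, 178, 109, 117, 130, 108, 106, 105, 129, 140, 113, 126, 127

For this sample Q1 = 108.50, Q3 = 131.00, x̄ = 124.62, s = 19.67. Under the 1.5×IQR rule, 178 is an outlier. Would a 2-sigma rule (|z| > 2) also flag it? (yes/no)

yes

z = (178 − 124.62) / 19.67 = 2.71.
|z| = 2.71 > 2.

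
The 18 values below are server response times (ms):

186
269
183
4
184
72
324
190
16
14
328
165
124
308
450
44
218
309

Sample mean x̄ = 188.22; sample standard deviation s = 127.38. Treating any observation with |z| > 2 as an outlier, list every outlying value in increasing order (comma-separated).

450

Cutoffs at x̄ ± 2s: 188.22 ± 2·127.38 = [-66.54, 442.98].
450: z = 2.06, |z| > 2 → outlier.
Every other value lies within [-66.54, 442.98].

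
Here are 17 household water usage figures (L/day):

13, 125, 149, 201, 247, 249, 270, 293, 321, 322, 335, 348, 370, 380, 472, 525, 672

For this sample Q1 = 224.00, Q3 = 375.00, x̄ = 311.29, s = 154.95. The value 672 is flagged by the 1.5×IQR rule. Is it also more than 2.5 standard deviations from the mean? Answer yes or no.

no

z = (672 − 311.29) / 154.95 = 2.33.
|z| = 2.33 ≤ 2.5.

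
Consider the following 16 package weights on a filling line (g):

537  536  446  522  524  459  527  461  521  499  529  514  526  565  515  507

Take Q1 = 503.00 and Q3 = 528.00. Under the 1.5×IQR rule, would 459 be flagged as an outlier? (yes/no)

yes

IQR = Q3 − Q1 = 528.00 − 503.00 = 25.00.
Lower fence = Q1 − 1.5·IQR = 503.00 − 37.50 = 465.50.
Upper fence = Q3 + 1.5·IQR = 528.00 + 37.50 = 565.50.
459 lies below the lower fence.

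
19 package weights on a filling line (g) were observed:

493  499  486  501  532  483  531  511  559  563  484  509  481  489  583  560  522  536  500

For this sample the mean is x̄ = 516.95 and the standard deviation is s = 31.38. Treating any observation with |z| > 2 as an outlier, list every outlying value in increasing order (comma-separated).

583

Cutoffs at x̄ ± 2s: 516.95 ± 2·31.38 = [454.19, 579.71].
583: z = 2.10, |z| > 2 → outlier.
Every other value lies within [454.19, 579.71].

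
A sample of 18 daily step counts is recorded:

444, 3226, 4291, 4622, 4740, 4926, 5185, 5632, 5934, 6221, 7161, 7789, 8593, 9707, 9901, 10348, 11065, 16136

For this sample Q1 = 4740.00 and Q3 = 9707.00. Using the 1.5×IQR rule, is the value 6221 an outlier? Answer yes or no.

no

IQR = Q3 − Q1 = 9707.00 − 4740.00 = 4967.00.
Lower fence = Q1 − 1.5·IQR = 4740.00 − 7450.50 = -2710.50.
Upper fence = Q3 + 1.5·IQR = 9707.00 + 7450.50 = 17157.50.
6221 lies within [-2710.50, 17157.50].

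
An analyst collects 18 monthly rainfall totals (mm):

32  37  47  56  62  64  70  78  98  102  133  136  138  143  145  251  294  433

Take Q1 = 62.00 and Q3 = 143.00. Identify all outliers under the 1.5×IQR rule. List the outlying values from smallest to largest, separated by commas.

IQR = Q3 − Q1 = 143.00 − 62.00 = 81.00.
Lower fence = Q1 − 1.5·IQR = 62.00 − 121.50 = -59.50.
Upper fence = Q3 + 1.5·IQR = 143.00 + 121.50 = 264.50.
294 > 264.50 → outlier.
433 > 264.50 → outlier.
All remaining values lie within [-59.50, 264.50].

294, 433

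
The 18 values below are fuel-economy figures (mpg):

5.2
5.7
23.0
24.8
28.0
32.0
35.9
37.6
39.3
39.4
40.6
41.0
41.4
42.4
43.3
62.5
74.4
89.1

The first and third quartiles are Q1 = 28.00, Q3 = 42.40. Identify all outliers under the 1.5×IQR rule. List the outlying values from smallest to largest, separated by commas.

IQR = Q3 − Q1 = 42.40 − 28.00 = 14.40.
Lower fence = Q1 − 1.5·IQR = 28.00 − 21.60 = 6.40.
Upper fence = Q3 + 1.5·IQR = 42.40 + 21.60 = 64.00.
5.2 < 6.40 → outlier.
5.7 < 6.40 → outlier.
74.4 > 64.00 → outlier.
89.1 > 64.00 → outlier.
All remaining values lie within [6.40, 64.00].

5.2, 5.7, 74.4, 89.1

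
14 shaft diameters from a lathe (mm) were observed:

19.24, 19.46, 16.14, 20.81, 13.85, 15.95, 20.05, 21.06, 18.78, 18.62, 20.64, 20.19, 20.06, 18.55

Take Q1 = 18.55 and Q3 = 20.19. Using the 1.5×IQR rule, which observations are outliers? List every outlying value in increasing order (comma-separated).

IQR = Q3 − Q1 = 20.19 − 18.55 = 1.64.
Lower fence = Q1 − 1.5·IQR = 18.55 − 2.46 = 16.09.
Upper fence = Q3 + 1.5·IQR = 20.19 + 2.46 = 22.65.
13.85 < 16.09 → outlier.
15.95 < 16.09 → outlier.
All remaining values lie within [16.09, 22.65].

13.85, 15.95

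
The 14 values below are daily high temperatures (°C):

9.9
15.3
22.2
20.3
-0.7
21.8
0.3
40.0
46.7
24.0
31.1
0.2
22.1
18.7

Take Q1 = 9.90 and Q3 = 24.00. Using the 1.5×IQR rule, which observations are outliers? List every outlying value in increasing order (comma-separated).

46.7

IQR = Q3 − Q1 = 24.00 − 9.90 = 14.10.
Lower fence = Q1 − 1.5·IQR = 9.90 − 21.15 = -11.25.
Upper fence = Q3 + 1.5·IQR = 24.00 + 21.15 = 45.15.
46.7 > 45.15 → outlier.
All remaining values lie within [-11.25, 45.15].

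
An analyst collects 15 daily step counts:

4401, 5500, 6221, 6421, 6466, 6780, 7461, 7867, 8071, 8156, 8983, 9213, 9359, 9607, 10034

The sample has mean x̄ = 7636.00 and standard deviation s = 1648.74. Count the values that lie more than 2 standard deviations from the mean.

Cutoffs: x̄ ± 2s = [4338.52, 10933.48].
Every value lies within the cutoffs.

0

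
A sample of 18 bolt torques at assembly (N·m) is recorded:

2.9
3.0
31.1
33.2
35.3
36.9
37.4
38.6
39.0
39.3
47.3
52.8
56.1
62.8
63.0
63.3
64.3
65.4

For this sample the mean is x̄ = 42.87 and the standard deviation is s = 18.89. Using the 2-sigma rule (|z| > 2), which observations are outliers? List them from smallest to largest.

Cutoffs at x̄ ± 2s: 42.87 ± 2·18.89 = [5.09, 80.65].
2.9: z = -2.12, |z| > 2 → outlier.
3.0: z = -2.11, |z| > 2 → outlier.
Every other value lies within [5.09, 80.65].

2.9, 3.0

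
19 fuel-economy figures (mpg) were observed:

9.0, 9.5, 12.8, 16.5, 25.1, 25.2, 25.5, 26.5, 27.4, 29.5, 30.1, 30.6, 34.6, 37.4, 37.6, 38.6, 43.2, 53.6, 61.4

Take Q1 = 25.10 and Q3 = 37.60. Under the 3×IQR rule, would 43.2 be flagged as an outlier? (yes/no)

IQR = Q3 − Q1 = 37.60 − 25.10 = 12.50.
Lower fence = Q1 − 3·IQR = 25.10 − 37.50 = -12.40.
Upper fence = Q3 + 3·IQR = 37.60 + 37.50 = 75.10.
43.2 lies within [-12.40, 75.10].

no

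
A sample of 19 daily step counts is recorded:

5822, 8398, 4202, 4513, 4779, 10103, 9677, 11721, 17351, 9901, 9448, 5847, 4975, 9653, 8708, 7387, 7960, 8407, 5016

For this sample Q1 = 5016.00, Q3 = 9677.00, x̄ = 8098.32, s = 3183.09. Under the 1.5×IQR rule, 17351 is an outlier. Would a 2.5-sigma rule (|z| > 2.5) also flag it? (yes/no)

yes

z = (17351 − 8098.32) / 3183.09 = 2.91.
|z| = 2.91 > 2.5.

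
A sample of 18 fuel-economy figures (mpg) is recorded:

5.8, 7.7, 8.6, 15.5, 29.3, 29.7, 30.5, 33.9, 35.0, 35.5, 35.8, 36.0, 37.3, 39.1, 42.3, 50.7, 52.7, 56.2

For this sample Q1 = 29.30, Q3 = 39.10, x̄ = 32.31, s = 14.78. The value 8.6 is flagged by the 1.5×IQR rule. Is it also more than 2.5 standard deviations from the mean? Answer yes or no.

no

z = (8.6 − 32.31) / 14.78 = -1.60.
|z| = 1.60 ≤ 2.5.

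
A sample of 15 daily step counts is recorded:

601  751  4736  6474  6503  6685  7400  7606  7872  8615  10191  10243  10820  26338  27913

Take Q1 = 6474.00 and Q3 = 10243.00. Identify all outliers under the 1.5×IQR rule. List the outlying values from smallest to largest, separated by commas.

IQR = Q3 − Q1 = 10243.00 − 6474.00 = 3769.00.
Lower fence = Q1 − 1.5·IQR = 6474.00 − 5653.50 = 820.50.
Upper fence = Q3 + 1.5·IQR = 10243.00 + 5653.50 = 15896.50.
601 < 820.50 → outlier.
751 < 820.50 → outlier.
26338 > 15896.50 → outlier.
27913 > 15896.50 → outlier.
All remaining values lie within [820.50, 15896.50].

601, 751, 26338, 27913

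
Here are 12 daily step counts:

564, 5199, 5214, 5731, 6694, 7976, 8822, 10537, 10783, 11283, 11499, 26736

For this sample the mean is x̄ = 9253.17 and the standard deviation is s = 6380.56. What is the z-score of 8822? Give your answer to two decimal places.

-0.07

z = (8822 − 9253.17) / 6380.56 = -0.07.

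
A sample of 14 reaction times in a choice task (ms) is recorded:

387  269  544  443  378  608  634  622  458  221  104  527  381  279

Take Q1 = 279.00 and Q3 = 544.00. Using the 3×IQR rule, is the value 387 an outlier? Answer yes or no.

no

IQR = Q3 − Q1 = 544.00 − 279.00 = 265.00.
Lower fence = Q1 − 3·IQR = 279.00 − 795.00 = -516.00.
Upper fence = Q3 + 3·IQR = 544.00 + 795.00 = 1339.00.
387 lies within [-516.00, 1339.00].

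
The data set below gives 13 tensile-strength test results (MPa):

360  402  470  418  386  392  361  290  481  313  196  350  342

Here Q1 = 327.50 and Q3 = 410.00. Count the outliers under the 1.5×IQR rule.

IQR = 82.50; fences at 327.50 − 123.75 = 203.75 and 410.00 + 123.75 = 533.75.
Outside the cutoffs: 196.

1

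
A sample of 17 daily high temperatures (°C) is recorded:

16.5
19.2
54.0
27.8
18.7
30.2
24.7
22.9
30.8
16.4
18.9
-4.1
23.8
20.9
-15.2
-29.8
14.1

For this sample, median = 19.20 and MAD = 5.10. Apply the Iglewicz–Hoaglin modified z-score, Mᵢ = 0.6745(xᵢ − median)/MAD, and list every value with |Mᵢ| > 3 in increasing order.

|Mᵢ| > 3 ⇔ |xᵢ − 19.20| > 3·5.10/0.6745 = 22.68.
So outliers lie outside [-3.48, 41.88].
-29.8: M = -6.48 → outlier.
-15.2: M = -4.55 → outlier.
-4.1: M = -3.08 → outlier.
54.0: M = 4.60 → outlier.

-29.8, -15.2, -4.1, 54.0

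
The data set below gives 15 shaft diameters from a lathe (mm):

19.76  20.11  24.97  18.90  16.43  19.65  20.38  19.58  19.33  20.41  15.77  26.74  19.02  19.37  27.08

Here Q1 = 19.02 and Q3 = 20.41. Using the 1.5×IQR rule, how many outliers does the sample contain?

5

IQR = 1.39; fences at 19.02 − 2.085 = 16.935 and 20.41 + 2.085 = 22.495.
Outside the cutoffs: 15.77, 16.43, 24.97, 26.74, 27.08.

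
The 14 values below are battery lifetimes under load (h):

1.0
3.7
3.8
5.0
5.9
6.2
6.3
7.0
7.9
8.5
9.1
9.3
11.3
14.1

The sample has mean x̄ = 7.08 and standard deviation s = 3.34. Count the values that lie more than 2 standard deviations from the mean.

Cutoffs: x̄ ± 2s = [0.40, 13.76].
Outside the cutoffs: 14.1.

1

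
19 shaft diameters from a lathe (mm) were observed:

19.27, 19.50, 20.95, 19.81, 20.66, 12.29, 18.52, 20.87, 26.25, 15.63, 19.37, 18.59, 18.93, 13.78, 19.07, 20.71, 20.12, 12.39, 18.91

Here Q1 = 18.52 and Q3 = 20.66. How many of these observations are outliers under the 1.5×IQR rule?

4

IQR = 2.14; fences at 18.52 − 3.21 = 15.31 and 20.66 + 3.21 = 23.87.
Outside the cutoffs: 12.29, 12.39, 13.78, 26.25.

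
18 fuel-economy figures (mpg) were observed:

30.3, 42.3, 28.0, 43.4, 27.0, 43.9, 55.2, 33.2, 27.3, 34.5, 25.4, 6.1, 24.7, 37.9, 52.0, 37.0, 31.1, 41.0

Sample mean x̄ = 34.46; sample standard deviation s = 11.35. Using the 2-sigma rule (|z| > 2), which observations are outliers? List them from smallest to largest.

Cutoffs at x̄ ± 2s: 34.46 ± 2·11.35 = [11.76, 57.16].
6.1: z = -2.50, |z| > 2 → outlier.
Every other value lies within [11.76, 57.16].

6.1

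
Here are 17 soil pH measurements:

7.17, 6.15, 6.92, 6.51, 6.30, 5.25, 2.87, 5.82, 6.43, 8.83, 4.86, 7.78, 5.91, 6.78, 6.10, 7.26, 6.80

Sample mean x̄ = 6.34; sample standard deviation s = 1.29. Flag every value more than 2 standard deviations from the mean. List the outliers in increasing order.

2.87

Cutoffs at x̄ ± 2s: 6.34 ± 2·1.29 = [3.76, 8.92].
2.87: z = -2.69, |z| > 2 → outlier.
Every other value lies within [3.76, 8.92].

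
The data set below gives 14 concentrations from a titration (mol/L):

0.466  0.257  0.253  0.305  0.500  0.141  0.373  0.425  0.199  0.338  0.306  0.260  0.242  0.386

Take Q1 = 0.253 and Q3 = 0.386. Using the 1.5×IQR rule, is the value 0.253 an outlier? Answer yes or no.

IQR = Q3 − Q1 = 0.386 − 0.253 = 0.133.
Lower fence = Q1 − 1.5·IQR = 0.253 − 0.1995 = 0.0535.
Upper fence = Q3 + 1.5·IQR = 0.386 + 0.1995 = 0.5855.
0.253 lies within [0.0535, 0.5855].

no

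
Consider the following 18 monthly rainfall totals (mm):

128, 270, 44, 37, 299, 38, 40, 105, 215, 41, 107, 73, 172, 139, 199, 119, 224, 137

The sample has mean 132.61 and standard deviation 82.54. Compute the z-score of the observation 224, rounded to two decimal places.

1.11

z = (224 − 132.61) / 82.54 = 1.11.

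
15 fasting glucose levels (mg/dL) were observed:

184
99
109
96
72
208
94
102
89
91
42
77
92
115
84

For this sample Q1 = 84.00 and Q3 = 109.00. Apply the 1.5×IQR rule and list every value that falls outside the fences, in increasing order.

42, 184, 208

IQR = Q3 − Q1 = 109.00 − 84.00 = 25.00.
Lower fence = Q1 − 1.5·IQR = 84.00 − 37.50 = 46.50.
Upper fence = Q3 + 1.5·IQR = 109.00 + 37.50 = 146.50.
42 < 46.50 → outlier.
184 > 146.50 → outlier.
208 > 146.50 → outlier.
All remaining values lie within [46.50, 146.50].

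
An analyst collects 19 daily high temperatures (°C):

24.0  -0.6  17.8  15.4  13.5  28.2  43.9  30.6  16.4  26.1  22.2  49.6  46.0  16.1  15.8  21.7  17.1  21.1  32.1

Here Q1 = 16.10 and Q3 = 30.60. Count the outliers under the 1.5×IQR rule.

IQR = 14.50; fences at 16.10 − 21.75 = -5.65 and 30.60 + 21.75 = 52.35.
Every value lies within the cutoffs.

0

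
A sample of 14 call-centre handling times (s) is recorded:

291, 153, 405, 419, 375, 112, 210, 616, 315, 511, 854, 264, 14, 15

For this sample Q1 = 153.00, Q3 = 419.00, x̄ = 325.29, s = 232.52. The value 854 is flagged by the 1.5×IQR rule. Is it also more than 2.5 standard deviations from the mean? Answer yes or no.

z = (854 − 325.29) / 232.52 = 2.27.
|z| = 2.27 ≤ 2.5.

no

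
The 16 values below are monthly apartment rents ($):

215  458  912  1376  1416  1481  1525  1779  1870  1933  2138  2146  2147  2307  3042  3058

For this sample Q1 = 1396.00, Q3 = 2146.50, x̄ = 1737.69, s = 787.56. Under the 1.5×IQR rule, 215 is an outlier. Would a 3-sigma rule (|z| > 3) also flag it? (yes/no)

no

z = (215 − 1737.69) / 787.56 = -1.93.
|z| = 1.93 ≤ 3.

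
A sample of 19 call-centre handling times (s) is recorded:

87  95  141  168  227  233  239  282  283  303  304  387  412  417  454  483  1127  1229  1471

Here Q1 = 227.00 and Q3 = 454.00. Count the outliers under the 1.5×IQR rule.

IQR = 227.00; fences at 227.00 − 340.50 = -113.50 and 454.00 + 340.50 = 794.50.
Outside the cutoffs: 1127, 1229, 1471.

3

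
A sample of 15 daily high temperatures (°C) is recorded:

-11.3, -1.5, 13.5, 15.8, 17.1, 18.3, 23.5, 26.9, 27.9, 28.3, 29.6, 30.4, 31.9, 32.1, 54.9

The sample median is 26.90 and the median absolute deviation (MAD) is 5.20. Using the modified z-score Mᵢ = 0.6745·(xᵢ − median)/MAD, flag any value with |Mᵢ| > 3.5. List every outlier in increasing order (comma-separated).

|Mᵢ| > 3.5 ⇔ |xᵢ − 26.90| > 3.5·5.20/0.6745 = 26.98.
So outliers lie outside [-0.08, 53.88].
-11.3: M = -4.95 → outlier.
-1.5: M = -3.68 → outlier.
54.9: M = 3.63 → outlier.

-11.3, -1.5, 54.9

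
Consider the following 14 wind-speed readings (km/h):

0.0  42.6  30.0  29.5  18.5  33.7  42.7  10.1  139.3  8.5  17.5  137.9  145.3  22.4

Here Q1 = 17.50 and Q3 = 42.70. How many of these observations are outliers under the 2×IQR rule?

3

IQR = 25.20; fences at 17.50 − 50.40 = -32.90 and 42.70 + 50.40 = 93.10.
Outside the cutoffs: 137.9, 139.3, 145.3.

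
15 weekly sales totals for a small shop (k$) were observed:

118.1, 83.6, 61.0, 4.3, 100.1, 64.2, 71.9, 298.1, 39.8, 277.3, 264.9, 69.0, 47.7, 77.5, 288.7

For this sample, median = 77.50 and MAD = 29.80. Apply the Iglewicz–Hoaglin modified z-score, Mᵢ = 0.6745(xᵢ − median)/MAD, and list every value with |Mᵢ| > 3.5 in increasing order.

|Mᵢ| > 3.5 ⇔ |xᵢ − 77.50| > 3.5·29.80/0.6745 = 154.63.
So outliers lie outside [-77.13, 232.13].
264.9: M = 4.24 → outlier.
277.3: M = 4.52 → outlier.
288.7: M = 4.78 → outlier.
298.1: M = 4.99 → outlier.

264.9, 277.3, 288.7, 298.1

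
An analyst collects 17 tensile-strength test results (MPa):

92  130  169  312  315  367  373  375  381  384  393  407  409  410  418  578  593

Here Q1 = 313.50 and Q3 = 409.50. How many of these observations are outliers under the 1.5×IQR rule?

5

IQR = 96.00; fences at 313.50 − 144.00 = 169.50 and 409.50 + 144.00 = 553.50.
Outside the cutoffs: 92, 130, 169, 578, 593.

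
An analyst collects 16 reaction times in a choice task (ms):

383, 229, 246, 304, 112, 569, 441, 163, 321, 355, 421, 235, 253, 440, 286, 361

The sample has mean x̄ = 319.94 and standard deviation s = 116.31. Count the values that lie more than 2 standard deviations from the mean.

1

Cutoffs: x̄ ± 2s = [87.32, 552.56].
Outside the cutoffs: 569.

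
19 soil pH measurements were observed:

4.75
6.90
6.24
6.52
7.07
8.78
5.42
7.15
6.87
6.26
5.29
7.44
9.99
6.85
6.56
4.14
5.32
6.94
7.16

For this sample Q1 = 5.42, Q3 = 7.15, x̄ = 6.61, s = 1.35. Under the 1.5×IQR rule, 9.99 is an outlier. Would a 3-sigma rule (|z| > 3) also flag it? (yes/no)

z = (9.99 − 6.61) / 1.35 = 2.50.
|z| = 2.50 ≤ 3.

no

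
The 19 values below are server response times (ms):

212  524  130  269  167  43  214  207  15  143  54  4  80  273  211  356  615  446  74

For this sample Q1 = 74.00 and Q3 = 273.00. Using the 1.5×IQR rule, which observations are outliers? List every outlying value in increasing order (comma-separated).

615

IQR = Q3 − Q1 = 273.00 − 74.00 = 199.00.
Lower fence = Q1 − 1.5·IQR = 74.00 − 298.50 = -224.50.
Upper fence = Q3 + 1.5·IQR = 273.00 + 298.50 = 571.50.
615 > 571.50 → outlier.
All remaining values lie within [-224.50, 571.50].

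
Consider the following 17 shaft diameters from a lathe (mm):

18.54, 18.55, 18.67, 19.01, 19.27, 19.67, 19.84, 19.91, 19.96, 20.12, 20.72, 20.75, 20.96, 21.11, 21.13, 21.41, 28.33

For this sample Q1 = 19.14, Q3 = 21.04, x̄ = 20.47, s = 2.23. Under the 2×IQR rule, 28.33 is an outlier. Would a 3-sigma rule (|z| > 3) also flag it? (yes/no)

yes

z = (28.33 − 20.47) / 2.23 = 3.52.
|z| = 3.52 > 3.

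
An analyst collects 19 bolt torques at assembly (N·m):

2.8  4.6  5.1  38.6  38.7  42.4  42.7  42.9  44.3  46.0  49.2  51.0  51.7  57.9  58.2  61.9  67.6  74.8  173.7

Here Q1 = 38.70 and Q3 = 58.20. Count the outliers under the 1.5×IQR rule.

IQR = 19.50; fences at 38.70 − 29.25 = 9.45 and 58.20 + 29.25 = 87.45.
Outside the cutoffs: 2.8, 4.6, 5.1, 173.7.

4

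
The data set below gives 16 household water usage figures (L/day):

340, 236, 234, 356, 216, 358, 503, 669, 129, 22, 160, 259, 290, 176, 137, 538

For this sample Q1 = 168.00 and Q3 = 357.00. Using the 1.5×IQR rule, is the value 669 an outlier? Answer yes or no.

yes

IQR = Q3 − Q1 = 357.00 − 168.00 = 189.00.
Lower fence = Q1 − 1.5·IQR = 168.00 − 283.50 = -115.50.
Upper fence = Q3 + 1.5·IQR = 357.00 + 283.50 = 640.50.
669 lies above the upper fence.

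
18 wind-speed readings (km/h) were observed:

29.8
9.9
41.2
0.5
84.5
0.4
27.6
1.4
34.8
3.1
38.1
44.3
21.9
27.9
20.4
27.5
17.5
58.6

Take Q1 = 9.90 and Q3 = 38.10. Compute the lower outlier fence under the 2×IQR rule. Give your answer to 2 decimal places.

IQR = Q3 − Q1 = 38.10 − 9.90 = 28.20.
Lower fence = Q1 − 2·IQR = 9.90 − 56.40 = -46.50.
Upper fence = Q3 + 2·IQR = 38.10 + 56.40 = 94.50.

-46.50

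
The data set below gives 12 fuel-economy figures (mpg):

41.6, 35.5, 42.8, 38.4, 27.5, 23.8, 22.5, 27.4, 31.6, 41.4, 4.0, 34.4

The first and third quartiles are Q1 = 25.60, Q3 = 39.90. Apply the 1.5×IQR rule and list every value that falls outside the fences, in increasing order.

IQR = Q3 − Q1 = 39.90 − 25.60 = 14.30.
Lower fence = Q1 − 1.5·IQR = 25.60 − 21.45 = 4.15.
Upper fence = Q3 + 1.5·IQR = 39.90 + 21.45 = 61.35.
4.0 < 4.15 → outlier.
All remaining values lie within [4.15, 61.35].

4.0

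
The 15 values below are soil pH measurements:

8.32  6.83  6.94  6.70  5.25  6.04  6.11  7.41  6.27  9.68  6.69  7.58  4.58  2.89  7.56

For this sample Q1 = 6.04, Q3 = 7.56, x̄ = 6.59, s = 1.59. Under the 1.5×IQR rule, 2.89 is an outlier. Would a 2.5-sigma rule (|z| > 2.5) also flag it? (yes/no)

no

z = (2.89 − 6.59) / 1.59 = -2.33.
|z| = 2.33 ≤ 2.5.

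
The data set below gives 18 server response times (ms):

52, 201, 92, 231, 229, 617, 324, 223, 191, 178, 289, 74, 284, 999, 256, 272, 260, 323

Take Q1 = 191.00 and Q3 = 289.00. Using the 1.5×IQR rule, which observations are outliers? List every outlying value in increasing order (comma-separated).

617, 999

IQR = Q3 − Q1 = 289.00 − 191.00 = 98.00.
Lower fence = Q1 − 1.5·IQR = 191.00 − 147.00 = 44.00.
Upper fence = Q3 + 1.5·IQR = 289.00 + 147.00 = 436.00.
617 > 436.00 → outlier.
999 > 436.00 → outlier.
All remaining values lie within [44.00, 436.00].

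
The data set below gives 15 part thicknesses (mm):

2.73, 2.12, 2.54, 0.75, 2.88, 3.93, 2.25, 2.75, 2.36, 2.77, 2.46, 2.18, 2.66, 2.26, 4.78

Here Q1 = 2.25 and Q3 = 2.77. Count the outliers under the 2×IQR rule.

3

IQR = 0.52; fences at 2.25 − 1.04 = 1.21 and 2.77 + 1.04 = 3.81.
Outside the cutoffs: 0.75, 3.93, 4.78.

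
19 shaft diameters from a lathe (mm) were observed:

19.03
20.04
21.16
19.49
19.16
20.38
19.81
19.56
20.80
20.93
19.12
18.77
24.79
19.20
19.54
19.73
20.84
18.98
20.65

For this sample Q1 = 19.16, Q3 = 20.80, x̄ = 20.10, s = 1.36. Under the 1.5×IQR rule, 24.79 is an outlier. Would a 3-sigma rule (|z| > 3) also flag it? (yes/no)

z = (24.79 − 20.10) / 1.36 = 3.45.
|z| = 3.45 > 3.

yes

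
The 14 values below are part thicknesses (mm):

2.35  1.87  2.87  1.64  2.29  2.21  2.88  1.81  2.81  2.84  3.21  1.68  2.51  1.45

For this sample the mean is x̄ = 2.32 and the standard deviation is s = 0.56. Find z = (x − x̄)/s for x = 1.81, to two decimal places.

z = (1.81 − 2.32) / 0.56 = -0.91.

-0.91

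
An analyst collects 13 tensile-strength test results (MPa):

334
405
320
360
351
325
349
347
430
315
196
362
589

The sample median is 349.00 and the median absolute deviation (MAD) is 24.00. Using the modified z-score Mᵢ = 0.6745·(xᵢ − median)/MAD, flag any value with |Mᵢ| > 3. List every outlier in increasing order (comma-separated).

196, 589

|Mᵢ| > 3 ⇔ |xᵢ − 349.00| > 3·24.00/0.6745 = 106.75.
So outliers lie outside [242.25, 455.75].
196: M = -4.30 → outlier.
589: M = 6.75 → outlier.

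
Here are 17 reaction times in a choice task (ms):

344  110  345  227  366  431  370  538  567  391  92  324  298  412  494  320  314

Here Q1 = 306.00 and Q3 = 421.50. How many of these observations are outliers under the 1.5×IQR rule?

IQR = 115.50; fences at 306.00 − 173.25 = 132.75 and 421.50 + 173.25 = 594.75.
Outside the cutoffs: 92, 110.

2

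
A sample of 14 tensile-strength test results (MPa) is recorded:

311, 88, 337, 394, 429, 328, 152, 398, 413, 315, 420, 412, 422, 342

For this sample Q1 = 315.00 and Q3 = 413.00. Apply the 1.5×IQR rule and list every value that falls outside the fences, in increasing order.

IQR = Q3 − Q1 = 413.00 − 315.00 = 98.00.
Lower fence = Q1 − 1.5·IQR = 315.00 − 147.00 = 168.00.
Upper fence = Q3 + 1.5·IQR = 413.00 + 147.00 = 560.00.
88 < 168.00 → outlier.
152 < 168.00 → outlier.
All remaining values lie within [168.00, 560.00].

88, 152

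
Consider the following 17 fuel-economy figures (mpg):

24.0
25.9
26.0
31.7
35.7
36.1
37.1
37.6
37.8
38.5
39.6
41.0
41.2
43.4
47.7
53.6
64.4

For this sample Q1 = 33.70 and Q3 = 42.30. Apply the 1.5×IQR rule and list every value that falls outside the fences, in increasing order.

64.4

IQR = Q3 − Q1 = 42.30 − 33.70 = 8.60.
Lower fence = Q1 − 1.5·IQR = 33.70 − 12.90 = 20.80.
Upper fence = Q3 + 1.5·IQR = 42.30 + 12.90 = 55.20.
64.4 > 55.20 → outlier.
All remaining values lie within [20.80, 55.20].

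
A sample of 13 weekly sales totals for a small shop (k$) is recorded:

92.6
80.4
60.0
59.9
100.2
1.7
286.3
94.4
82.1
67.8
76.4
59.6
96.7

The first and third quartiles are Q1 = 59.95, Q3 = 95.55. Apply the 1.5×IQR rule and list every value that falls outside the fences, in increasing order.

IQR = Q3 − Q1 = 95.55 − 59.95 = 35.60.
Lower fence = Q1 − 1.5·IQR = 59.95 − 53.40 = 6.55.
Upper fence = Q3 + 1.5·IQR = 95.55 + 53.40 = 148.95.
1.7 < 6.55 → outlier.
286.3 > 148.95 → outlier.
All remaining values lie within [6.55, 148.95].

1.7, 286.3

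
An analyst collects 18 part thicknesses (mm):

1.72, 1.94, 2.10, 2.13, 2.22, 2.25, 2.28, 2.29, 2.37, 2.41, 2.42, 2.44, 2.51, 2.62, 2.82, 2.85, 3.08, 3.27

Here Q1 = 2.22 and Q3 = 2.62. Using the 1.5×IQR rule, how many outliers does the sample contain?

IQR = 0.40; fences at 2.22 − 0.60 = 1.62 and 2.62 + 0.60 = 3.22.
Outside the cutoffs: 3.27.

1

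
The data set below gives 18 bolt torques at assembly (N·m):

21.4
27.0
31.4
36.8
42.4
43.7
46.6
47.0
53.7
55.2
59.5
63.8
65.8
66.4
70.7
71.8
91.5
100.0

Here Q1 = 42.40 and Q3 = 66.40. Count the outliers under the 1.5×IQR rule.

0

IQR = 24.00; fences at 42.40 − 36.00 = 6.40 and 66.40 + 36.00 = 102.40.
Every value lies within the cutoffs.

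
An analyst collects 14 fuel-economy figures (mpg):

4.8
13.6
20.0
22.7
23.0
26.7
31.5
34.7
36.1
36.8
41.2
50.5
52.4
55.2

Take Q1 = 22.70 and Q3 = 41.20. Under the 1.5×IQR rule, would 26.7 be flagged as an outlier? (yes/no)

no

IQR = Q3 − Q1 = 41.20 − 22.70 = 18.50.
Lower fence = Q1 − 1.5·IQR = 22.70 − 27.75 = -5.05.
Upper fence = Q3 + 1.5·IQR = 41.20 + 27.75 = 68.95.
26.7 lies within [-5.05, 68.95].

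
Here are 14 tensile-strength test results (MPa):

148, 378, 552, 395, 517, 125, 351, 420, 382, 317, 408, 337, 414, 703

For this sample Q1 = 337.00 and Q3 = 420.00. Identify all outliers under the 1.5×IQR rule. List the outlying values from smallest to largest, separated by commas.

125, 148, 552, 703

IQR = Q3 − Q1 = 420.00 − 337.00 = 83.00.
Lower fence = Q1 − 1.5·IQR = 337.00 − 124.50 = 212.50.
Upper fence = Q3 + 1.5·IQR = 420.00 + 124.50 = 544.50.
125 < 212.50 → outlier.
148 < 212.50 → outlier.
552 > 544.50 → outlier.
703 > 544.50 → outlier.
All remaining values lie within [212.50, 544.50].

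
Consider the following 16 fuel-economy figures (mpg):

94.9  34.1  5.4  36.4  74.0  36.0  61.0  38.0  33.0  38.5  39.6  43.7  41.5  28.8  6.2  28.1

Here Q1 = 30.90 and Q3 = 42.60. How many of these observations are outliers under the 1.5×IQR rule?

5

IQR = 11.70; fences at 30.90 − 17.55 = 13.35 and 42.60 + 17.55 = 60.15.
Outside the cutoffs: 5.4, 6.2, 61.0, 74.0, 94.9.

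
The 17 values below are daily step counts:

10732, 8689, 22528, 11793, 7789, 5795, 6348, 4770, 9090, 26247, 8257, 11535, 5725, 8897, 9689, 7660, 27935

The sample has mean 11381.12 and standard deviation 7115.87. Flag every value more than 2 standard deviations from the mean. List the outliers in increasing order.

Cutoffs at x̄ ± 2s: 11381.12 ± 2·7115.87 = [-2850.62, 25612.86].
26247: z = 2.09, |z| > 2 → outlier.
27935: z = 2.33, |z| > 2 → outlier.
Every other value lies within [-2850.62, 25612.86].

26247, 27935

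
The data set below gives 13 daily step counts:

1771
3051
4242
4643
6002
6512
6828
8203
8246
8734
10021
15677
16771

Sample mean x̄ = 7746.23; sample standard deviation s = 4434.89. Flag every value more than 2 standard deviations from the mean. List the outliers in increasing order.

16771

Cutoffs at x̄ ± 2s: 7746.23 ± 2·4434.89 = [-1123.55, 16616.01].
16771: z = 2.03, |z| > 2 → outlier.
Every other value lies within [-1123.55, 16616.01].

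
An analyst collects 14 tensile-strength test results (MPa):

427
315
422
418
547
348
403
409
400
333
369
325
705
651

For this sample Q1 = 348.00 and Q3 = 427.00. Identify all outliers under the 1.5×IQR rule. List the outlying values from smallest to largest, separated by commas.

547, 651, 705

IQR = Q3 − Q1 = 427.00 − 348.00 = 79.00.
Lower fence = Q1 − 1.5·IQR = 348.00 − 118.50 = 229.50.
Upper fence = Q3 + 1.5·IQR = 427.00 + 118.50 = 545.50.
547 > 545.50 → outlier.
651 > 545.50 → outlier.
705 > 545.50 → outlier.
All remaining values lie within [229.50, 545.50].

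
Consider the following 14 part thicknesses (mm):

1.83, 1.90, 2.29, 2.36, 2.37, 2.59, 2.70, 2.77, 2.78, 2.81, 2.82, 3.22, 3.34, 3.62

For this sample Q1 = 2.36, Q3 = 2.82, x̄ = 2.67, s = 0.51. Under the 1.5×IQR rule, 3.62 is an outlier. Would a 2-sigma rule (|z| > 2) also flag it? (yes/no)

z = (3.62 − 2.67) / 0.51 = 1.86.
|z| = 1.86 ≤ 2.

no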